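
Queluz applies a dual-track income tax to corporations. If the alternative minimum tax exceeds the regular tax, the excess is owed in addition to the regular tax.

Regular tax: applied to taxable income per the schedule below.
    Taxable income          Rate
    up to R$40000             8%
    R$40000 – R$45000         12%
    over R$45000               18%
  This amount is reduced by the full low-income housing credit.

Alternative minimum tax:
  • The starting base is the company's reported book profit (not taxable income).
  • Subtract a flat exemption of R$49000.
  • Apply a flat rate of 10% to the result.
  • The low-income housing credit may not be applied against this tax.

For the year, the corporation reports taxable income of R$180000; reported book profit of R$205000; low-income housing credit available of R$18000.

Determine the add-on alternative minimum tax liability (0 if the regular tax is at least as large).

Alternative minimum tax:
  Base (reported book profit): R$205000
  Less exemption R$49000 → base R$156000
  R$156000 × 10% = R$15600

Regular tax:
  R$40000 × 8% = R$3200
  R$5000 × 12% = R$600
  R$135000 × 18% = R$24300
  → R$28100
  Less low-income housing credit R$18000 → R$10100

Excess of alternative minimum tax over regular tax: R$15600 − R$10100 = R$5500.

R$5500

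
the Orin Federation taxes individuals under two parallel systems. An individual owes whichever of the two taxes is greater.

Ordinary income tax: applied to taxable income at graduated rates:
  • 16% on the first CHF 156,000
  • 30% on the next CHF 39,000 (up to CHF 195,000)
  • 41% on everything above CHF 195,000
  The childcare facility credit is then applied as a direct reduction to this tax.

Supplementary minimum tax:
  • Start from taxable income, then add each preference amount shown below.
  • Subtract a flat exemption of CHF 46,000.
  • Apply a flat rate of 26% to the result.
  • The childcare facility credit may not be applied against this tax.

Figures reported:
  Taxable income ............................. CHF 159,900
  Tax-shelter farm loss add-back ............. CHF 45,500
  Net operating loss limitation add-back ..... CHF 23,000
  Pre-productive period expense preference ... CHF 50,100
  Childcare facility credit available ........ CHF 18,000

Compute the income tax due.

Ordinary income tax:
  CHF 156,000 × 16% = CHF 24,960
  CHF 3,900 × 30% = CHF 1,170
  → CHF 26,130
  Less childcare facility credit CHF 18,000 → CHF 8,130

Supplementary minimum tax:
  Adjusted income: CHF 159,900 + CHF 45,500 + CHF 23,000 + CHF 50,100 = CHF 278,500
  Less exemption CHF 46,000 → base CHF 232,500
  CHF 232,500 × 26% = CHF 60,450

CHF 60,450 > CHF 8,130, so the supplementary minimum tax is the binding amount.

CHF 60,450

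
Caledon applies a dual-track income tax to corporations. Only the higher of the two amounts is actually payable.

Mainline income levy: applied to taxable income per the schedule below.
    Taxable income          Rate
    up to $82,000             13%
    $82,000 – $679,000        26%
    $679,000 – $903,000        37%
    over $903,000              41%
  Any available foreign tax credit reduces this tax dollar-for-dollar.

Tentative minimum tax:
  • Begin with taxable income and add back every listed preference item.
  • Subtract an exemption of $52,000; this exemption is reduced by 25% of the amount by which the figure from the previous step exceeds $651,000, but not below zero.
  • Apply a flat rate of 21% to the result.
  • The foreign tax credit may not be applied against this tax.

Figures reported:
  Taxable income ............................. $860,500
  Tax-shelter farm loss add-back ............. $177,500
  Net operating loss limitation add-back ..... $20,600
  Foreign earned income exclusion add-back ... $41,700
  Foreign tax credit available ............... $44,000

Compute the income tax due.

$231,063

Mainline income levy:
  $82,000 × 13% = $10,660
  $597,000 × 26% = $155,220
  $181,500 × 37% = $67,155
  → $233,035
  Less foreign tax credit $44,000 → $189,035

Tentative minimum tax:
  Adjusted income: $860,500 + $177,500 + $20,600 + $41,700 = $1,100,300
  Exemption: 25% × ($1,100,300 − $651,000) = $112,325 ≥ $52,000, so the exemption is fully phased out
  Base: $1,100,300 − $0 = $1,100,300
  $1,100,300 × 21% = $231,063

$231,063 > $189,035, so the tentative minimum tax is the binding amount.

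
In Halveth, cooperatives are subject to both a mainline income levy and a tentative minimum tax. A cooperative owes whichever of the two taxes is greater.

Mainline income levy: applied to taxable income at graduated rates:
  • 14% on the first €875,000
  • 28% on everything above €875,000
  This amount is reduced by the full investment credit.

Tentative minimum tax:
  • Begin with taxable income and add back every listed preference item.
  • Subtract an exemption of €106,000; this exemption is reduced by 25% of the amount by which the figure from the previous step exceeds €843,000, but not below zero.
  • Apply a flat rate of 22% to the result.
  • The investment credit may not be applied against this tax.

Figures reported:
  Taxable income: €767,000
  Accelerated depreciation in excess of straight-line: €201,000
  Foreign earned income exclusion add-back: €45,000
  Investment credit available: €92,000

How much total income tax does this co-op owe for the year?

€208,890

Tentative minimum tax:
  Adjusted income: €767,000 + €201,000 + €45,000 = €1,013,000
  Exemption: €106,000 − 25% × (€1,013,000 − €843,000) = €106,000 − €42,500 = €63,500
  Base: €1,013,000 − €63,500 = €949,500
  €949,500 × 22% = €208,890

Mainline income levy:
  €767,000 × 14% = €107,380
  Less investment credit €92,000 → €15,380

€208,890 > €15,380, so the tentative minimum tax is the binding amount.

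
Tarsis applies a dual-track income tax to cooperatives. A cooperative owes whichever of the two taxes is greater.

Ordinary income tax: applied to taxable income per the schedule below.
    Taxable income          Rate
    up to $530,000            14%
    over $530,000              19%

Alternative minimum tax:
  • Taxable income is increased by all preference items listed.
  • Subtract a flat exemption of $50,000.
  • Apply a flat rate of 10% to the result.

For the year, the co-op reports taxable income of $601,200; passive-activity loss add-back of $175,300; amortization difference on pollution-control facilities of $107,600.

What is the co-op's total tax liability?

Alternative minimum tax:
  Adjusted income: $601,200 + $175,300 + $107,600 = $884,100
  Less exemption $50,000 → base $834,100
  $834,100 × 10% = $83,410

Ordinary income tax:
  $530,000 × 14% = $74,200
  $71,200 × 19% = $13,528
  → $87,728

$87,728 > $83,410, so the ordinary income tax governs.

$87,728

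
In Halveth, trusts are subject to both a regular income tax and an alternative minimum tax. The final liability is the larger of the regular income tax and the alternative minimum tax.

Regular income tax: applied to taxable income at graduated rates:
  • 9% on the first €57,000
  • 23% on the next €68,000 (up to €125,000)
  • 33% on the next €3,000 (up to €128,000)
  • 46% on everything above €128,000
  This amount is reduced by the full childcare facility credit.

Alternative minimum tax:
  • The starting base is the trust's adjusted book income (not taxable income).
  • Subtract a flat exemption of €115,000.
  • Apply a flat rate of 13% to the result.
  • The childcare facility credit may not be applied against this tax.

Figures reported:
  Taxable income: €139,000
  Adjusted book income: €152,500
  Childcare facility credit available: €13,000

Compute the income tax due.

€13,820

Alternative minimum tax:
  Base (adjusted book income): €152,500
  Less exemption €115,000 → base €37,500
  €37,500 × 13% = €4,875

Regular income tax:
  €57,000 × 9% = €5,130
  €68,000 × 23% = €15,640
  €3,000 × 33% = €990
  €11,000 × 46% = €5,060
  → €26,820
  Less childcare facility credit €13,000 → €13,820

€13,820 > €4,875, so the regular income tax governs.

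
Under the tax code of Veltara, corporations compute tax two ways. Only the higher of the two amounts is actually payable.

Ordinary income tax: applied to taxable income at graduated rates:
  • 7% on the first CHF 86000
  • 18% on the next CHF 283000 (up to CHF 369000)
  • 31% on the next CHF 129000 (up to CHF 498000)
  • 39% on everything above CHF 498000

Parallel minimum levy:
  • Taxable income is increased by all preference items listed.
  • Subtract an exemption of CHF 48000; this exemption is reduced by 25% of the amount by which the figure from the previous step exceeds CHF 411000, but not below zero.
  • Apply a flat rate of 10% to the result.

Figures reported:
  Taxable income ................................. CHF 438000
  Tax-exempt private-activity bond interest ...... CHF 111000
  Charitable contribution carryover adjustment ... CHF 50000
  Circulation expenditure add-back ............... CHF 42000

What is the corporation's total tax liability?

Ordinary income tax:
  CHF 86000 × 7% = CHF 6020
  CHF 283000 × 18% = CHF 50940
  CHF 69000 × 31% = CHF 21390
  → CHF 78350

Parallel minimum levy:
  Adjusted income: CHF 438000 + CHF 111000 + CHF 50000 + CHF 42000 = CHF 641000
  Exemption: 25% × (CHF 641000 − CHF 411000) = CHF 57500 ≥ CHF 48000, so the exemption is fully phased out
  Base: CHF 641000 − CHF 0 = CHF 641000
  CHF 641000 × 10% = CHF 64100

CHF 78350 > CHF 64100, so the ordinary income tax governs.

CHF 78350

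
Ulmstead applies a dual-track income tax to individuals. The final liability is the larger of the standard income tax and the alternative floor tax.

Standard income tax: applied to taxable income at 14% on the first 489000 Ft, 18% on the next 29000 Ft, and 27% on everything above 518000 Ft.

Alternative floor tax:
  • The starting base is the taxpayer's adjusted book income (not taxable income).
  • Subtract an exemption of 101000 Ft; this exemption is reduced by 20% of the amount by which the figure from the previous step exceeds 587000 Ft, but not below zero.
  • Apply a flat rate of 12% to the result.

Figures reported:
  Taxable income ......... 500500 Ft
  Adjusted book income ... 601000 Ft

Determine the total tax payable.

70530 Ft

Alternative floor tax:
  Base (adjusted book income): 601000 Ft
  Exemption: 101000 Ft − 20% × (601000 Ft − 587000 Ft) = 101000 Ft − 2800 Ft = 98200 Ft
  Base: 601000 Ft − 98200 Ft = 502800 Ft
  502800 Ft × 12% = 60336 Ft

Standard income tax:
  489000 Ft × 14% = 68460 Ft
  11500 Ft × 18% = 2070 Ft
  → 70530 Ft

70530 Ft > 60336 Ft, so the standard income tax governs.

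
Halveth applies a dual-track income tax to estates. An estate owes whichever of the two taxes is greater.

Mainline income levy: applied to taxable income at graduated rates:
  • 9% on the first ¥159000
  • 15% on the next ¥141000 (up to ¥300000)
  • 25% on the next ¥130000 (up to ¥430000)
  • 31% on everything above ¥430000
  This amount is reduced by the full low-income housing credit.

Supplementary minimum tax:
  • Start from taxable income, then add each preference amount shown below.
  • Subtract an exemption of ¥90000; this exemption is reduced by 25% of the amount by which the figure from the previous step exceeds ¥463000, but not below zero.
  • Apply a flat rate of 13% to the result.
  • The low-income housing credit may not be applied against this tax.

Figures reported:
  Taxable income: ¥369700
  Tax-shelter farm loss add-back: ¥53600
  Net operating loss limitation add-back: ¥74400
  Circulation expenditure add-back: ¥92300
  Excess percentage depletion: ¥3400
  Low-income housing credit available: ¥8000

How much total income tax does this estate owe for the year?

Mainline income levy:
  ¥159000 × 9% = ¥14310
  ¥141000 × 15% = ¥21150
  ¥69700 × 25% = ¥17425
  → ¥52885
  Less low-income housing credit ¥8000 → ¥44885

Supplementary minimum tax:
  Adjusted income: ¥369700 + ¥53600 + ¥74400 + ¥92300 + ¥3400 = ¥593400
  Exemption: ¥90000 − 25% × (¥593400 − ¥463000) = ¥90000 − ¥32600 = ¥57400
  Base: ¥593400 − ¥57400 = ¥536000
  ¥536000 × 13% = ¥69680

¥69680 > ¥44885, so the supplementary minimum tax is the binding amount.

¥69680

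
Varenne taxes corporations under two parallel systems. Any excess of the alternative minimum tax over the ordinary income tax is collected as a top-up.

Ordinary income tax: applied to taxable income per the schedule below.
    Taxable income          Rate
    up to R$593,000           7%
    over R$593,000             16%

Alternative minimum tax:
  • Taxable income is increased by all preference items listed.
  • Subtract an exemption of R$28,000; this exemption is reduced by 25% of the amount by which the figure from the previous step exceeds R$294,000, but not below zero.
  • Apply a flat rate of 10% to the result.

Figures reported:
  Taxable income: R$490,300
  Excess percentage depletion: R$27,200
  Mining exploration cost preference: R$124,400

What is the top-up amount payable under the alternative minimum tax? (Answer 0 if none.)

R$29,869

Ordinary income tax:
  R$490,300 × 7% = R$34,321

Alternative minimum tax:
  Adjusted income: R$490,300 + R$27,200 + R$124,400 = R$641,900
  Exemption: 25% × (R$641,900 − R$294,000) = R$86,975 ≥ R$28,000, so the exemption is fully phased out
  Base: R$641,900 − R$0 = R$641,900
  R$641,900 × 10% = R$64,190

Excess of alternative minimum tax over ordinary income tax: R$64,190 − R$34,321 = R$29,869.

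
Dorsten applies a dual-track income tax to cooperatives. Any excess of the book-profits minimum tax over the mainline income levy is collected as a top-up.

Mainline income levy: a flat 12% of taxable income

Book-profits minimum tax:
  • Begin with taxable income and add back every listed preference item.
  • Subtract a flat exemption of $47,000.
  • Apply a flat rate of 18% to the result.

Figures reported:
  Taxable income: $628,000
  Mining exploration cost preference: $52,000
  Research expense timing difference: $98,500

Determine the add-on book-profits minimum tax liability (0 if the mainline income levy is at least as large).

$56,310

Mainline income levy:
  $628,000 × 12% = $75,360

Book-profits minimum tax:
  Adjusted income: $628,000 + $52,000 + $98,500 = $778,500
  Less exemption $47,000 → base $731,500
  $731,500 × 18% = $131,670

Excess of book-profits minimum tax over mainline income levy: $131,670 − $75,360 = $56,310.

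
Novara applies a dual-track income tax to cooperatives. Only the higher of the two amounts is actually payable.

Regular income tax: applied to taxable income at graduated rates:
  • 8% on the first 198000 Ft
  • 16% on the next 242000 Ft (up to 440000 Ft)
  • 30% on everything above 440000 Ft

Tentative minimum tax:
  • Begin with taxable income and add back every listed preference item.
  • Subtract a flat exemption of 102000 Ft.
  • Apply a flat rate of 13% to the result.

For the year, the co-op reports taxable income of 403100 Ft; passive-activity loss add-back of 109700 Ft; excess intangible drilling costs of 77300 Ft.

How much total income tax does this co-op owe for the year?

Tentative minimum tax:
  Adjusted income: 403100 Ft + 109700 Ft + 77300 Ft = 590100 Ft
  Less exemption 102000 Ft → base 488100 Ft
  488100 Ft × 13% = 63453 Ft

Regular income tax:
  198000 Ft × 8% = 15840 Ft
  205100 Ft × 16% = 32816 Ft
  → 48656 Ft

63453 Ft > 48656 Ft, so the tentative minimum tax is the binding amount.

63453 Ft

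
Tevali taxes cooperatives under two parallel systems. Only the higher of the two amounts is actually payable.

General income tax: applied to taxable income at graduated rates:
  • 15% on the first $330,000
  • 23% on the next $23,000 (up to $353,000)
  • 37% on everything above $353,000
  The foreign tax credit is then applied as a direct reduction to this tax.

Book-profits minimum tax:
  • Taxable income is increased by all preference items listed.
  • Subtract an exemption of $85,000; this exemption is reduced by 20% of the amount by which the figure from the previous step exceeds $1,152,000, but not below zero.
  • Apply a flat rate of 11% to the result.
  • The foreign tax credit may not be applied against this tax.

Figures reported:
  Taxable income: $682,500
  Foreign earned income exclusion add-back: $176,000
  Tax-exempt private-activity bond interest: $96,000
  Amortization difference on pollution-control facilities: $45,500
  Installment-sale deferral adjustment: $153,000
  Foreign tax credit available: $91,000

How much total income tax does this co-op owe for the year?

$117,502

Book-profits minimum tax:
  Adjusted income: $682,500 + $176,000 + $96,000 + $45,500 + $153,000 = $1,153,000
  Exemption: $85,000 − 20% × ($1,153,000 − $1,152,000) = $85,000 − $200 = $84,800
  Base: $1,153,000 − $84,800 = $1,068,200
  $1,068,200 × 11% = $117,502

General income tax:
  $330,000 × 15% = $49,500
  $23,000 × 23% = $5,290
  $329,500 × 37% = $121,915
  → $176,705
  Less foreign tax credit $91,000 → $85,705

$117,502 > $85,705, so the book-profits minimum tax is the binding amount.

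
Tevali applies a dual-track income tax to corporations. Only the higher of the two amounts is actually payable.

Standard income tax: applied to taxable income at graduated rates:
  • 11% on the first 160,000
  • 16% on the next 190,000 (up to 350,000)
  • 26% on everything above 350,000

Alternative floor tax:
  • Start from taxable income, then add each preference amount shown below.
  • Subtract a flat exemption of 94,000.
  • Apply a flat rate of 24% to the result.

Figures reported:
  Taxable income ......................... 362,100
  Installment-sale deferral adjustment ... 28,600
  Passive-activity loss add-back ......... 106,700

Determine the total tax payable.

96,816

Alternative floor tax:
  Adjusted income: 362,100 + 28,600 + 106,700 = 497,400
  Less exemption 94,000 → base 403,400
  403,400 × 24% = 96,816

Standard income tax:
  160,000 × 11% = 17,600
  190,000 × 16% = 30,400
  12,100 × 26% = 3,146
  → 51,146

96,816 > 51,146, so the alternative floor tax is the binding amount.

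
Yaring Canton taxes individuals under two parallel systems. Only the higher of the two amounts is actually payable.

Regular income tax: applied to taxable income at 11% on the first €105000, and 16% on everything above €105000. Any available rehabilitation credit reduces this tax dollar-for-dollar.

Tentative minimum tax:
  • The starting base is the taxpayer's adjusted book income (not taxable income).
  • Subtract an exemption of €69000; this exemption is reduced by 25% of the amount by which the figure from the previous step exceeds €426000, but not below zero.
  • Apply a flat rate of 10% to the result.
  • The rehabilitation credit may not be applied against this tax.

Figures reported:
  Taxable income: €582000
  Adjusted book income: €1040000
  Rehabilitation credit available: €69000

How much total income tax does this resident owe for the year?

Tentative minimum tax:
  Base (adjusted book income): €1040000
  Exemption: 25% × (€1040000 − €426000) = €153500 ≥ €69000, so the exemption is fully phased out
  Base: €1040000 − €0 = €1040000
  €1040000 × 10% = €104000

Regular income tax:
  €105000 × 11% = €11550
  €477000 × 16% = €76320
  → €87870
  Less rehabilitation credit €69000 → €18870

€104000 > €18870, so the tentative minimum tax is the binding amount.

€104000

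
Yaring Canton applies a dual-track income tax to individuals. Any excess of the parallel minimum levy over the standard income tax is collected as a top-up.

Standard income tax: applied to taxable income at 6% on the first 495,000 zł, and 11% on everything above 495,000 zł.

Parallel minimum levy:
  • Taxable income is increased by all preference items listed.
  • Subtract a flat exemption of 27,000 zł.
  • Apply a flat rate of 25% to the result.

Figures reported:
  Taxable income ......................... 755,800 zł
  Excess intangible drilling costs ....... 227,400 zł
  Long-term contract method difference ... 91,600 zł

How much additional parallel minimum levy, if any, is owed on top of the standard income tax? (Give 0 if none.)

Standard income tax:
  495,000 zł × 6% = 29,700 zł
  260,800 zł × 11% = 28,688 zł
  → 58,388 zł

Parallel minimum levy:
  Adjusted income: 755,800 zł + 227,400 zł + 91,600 zł = 1,074,800 zł
  Less exemption 27,000 zł → base 1,047,800 zł
  1,047,800 zł × 25% = 261,950 zł

Excess of parallel minimum levy over standard income tax: 261,950 zł − 58,388 zł = 203,562 zł.

203,562 zł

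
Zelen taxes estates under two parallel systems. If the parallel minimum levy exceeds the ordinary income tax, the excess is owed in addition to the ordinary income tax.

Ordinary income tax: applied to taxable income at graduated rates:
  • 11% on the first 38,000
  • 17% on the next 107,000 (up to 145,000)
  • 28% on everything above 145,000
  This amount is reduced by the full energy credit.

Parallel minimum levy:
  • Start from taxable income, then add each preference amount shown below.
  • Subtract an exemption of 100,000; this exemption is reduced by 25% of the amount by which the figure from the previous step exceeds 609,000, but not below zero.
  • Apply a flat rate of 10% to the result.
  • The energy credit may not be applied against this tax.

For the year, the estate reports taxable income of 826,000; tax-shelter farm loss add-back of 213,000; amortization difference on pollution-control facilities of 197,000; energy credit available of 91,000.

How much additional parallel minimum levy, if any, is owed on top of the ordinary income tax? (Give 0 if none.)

Parallel minimum levy:
  Adjusted income: 826,000 + 213,000 + 197,000 = 1,236,000
  Exemption: 25% × (1,236,000 − 609,000) = 156,750 ≥ 100,000, so the exemption is fully phased out
  Base: 1,236,000 − 0 = 1,236,000
  1,236,000 × 10% = 123,600

Ordinary income tax:
  38,000 × 11% = 4,180
  107,000 × 17% = 18,190
  681,000 × 28% = 190,680
  → 213,050
  Less energy credit 91,000 → 122,050

Excess of parallel minimum levy over ordinary income tax: 123,600 − 122,050 = 1,550.

1,550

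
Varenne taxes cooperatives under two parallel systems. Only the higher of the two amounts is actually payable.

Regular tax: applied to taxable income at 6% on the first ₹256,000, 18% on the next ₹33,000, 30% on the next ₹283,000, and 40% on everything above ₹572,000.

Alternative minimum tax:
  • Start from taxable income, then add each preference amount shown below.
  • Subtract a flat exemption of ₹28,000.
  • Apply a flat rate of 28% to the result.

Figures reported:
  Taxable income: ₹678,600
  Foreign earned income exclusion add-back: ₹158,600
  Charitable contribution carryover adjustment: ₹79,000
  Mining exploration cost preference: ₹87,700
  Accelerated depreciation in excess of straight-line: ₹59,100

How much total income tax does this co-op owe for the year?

Regular tax:
  ₹256,000 × 6% = ₹15,360
  ₹33,000 × 18% = ₹5,940
  ₹283,000 × 30% = ₹84,900
  ₹106,600 × 40% = ₹42,640
  → ₹148,840

Alternative minimum tax:
  Adjusted income: ₹678,600 + ₹158,600 + ₹79,000 + ₹87,700 + ₹59,100 = ₹1,063,000
  Less exemption ₹28,000 → base ₹1,035,000
  ₹1,035,000 × 28% = ₹289,800

₹289,800 > ₹148,840, so the alternative minimum tax is the binding amount.

₹289,800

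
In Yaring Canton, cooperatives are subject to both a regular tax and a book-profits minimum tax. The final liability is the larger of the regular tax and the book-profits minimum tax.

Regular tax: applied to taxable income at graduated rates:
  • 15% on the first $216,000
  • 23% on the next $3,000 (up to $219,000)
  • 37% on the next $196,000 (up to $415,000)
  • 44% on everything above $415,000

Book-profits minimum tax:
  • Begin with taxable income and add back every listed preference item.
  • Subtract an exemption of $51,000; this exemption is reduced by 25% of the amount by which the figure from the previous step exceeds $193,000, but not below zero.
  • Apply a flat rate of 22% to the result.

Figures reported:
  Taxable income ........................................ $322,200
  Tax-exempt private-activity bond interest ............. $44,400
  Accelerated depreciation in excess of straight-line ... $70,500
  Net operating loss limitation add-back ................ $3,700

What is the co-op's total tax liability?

Book-profits minimum tax:
  Adjusted income: $322,200 + $44,400 + $70,500 + $3,700 = $440,800
  Exemption: 25% × ($440,800 − $193,000) = $61,950 ≥ $51,000, so the exemption is fully phased out
  Base: $440,800 − $0 = $440,800
  $440,800 × 22% = $96,976

Regular tax:
  $216,000 × 15% = $32,400
  $3,000 × 23% = $690
  $103,200 × 37% = $38,184
  → $71,274

$96,976 > $71,274, so the book-profits minimum tax is the binding amount.

$96,976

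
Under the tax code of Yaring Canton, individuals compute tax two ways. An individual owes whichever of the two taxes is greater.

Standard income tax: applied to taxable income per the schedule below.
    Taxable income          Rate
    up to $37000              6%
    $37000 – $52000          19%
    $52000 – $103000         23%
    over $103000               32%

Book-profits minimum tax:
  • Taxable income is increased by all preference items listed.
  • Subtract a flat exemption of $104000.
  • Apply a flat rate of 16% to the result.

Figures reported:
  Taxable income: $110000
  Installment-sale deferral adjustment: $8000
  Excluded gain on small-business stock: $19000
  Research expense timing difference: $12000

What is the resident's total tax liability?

$19040

Standard income tax:
  $37000 × 6% = $2220
  $15000 × 19% = $2850
  $51000 × 23% = $11730
  $7000 × 32% = $2240
  → $19040

Book-profits minimum tax:
  Adjusted income: $110000 + $8000 + $19000 + $12000 = $149000
  Less exemption $104000 → base $45000
  $45000 × 16% = $7200

$19040 > $7200, so the standard income tax governs.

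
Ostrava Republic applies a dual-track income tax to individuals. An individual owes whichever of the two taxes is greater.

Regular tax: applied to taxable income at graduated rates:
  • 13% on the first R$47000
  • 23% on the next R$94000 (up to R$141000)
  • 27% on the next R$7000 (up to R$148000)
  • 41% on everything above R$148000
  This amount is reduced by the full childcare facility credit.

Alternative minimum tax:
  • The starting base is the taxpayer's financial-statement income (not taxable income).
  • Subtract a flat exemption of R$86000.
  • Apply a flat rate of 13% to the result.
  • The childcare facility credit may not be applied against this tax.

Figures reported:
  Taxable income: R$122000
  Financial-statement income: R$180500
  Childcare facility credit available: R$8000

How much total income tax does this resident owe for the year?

Alternative minimum tax:
  Base (financial-statement income): R$180500
  Less exemption R$86000 → base R$94500
  R$94500 × 13% = R$12285

Regular tax:
  R$47000 × 13% = R$6110
  R$75000 × 23% = R$17250
  → R$23360
  Less childcare facility credit R$8000 → R$15360

R$15360 > R$12285, so the regular tax governs.

R$15360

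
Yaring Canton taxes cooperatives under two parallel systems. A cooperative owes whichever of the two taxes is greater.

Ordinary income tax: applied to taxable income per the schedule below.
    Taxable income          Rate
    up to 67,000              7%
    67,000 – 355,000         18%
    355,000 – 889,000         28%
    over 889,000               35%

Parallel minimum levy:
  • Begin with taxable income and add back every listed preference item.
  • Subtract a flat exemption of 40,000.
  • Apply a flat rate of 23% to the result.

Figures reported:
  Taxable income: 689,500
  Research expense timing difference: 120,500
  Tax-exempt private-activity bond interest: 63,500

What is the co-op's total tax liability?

Parallel minimum levy:
  Adjusted income: 689,500 + 120,500 + 63,500 = 873,500
  Less exemption 40,000 → base 833,500
  833,500 × 23% = 191,705

Ordinary income tax:
  67,000 × 7% = 4,690
  288,000 × 18% = 51,840
  334,500 × 28% = 93,660
  → 150,190

191,705 > 150,190, so the parallel minimum levy is the binding amount.

191,705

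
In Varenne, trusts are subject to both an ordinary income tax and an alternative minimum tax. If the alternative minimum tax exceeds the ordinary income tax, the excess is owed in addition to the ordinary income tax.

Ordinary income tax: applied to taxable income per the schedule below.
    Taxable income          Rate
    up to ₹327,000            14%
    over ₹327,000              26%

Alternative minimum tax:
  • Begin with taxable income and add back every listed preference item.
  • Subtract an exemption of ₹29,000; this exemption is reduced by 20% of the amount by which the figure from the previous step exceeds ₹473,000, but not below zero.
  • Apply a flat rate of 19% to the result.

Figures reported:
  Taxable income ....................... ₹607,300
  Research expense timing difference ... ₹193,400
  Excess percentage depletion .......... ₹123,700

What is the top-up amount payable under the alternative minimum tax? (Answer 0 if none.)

Ordinary income tax:
  ₹327,000 × 14% = ₹45,780
  ₹280,300 × 26% = ₹72,878
  → ₹118,658

Alternative minimum tax:
  Adjusted income: ₹607,300 + ₹193,400 + ₹123,700 = ₹924,400
  Exemption: 20% × (₹924,400 − ₹473,000) = ₹90,280 ≥ ₹29,000, so the exemption is fully phased out
  Base: ₹924,400 − ₹0 = ₹924,400
  ₹924,400 × 19% = ₹175,636

Excess of alternative minimum tax over ordinary income tax: ₹175,636 − ₹118,658 = ₹56,978.

₹56,978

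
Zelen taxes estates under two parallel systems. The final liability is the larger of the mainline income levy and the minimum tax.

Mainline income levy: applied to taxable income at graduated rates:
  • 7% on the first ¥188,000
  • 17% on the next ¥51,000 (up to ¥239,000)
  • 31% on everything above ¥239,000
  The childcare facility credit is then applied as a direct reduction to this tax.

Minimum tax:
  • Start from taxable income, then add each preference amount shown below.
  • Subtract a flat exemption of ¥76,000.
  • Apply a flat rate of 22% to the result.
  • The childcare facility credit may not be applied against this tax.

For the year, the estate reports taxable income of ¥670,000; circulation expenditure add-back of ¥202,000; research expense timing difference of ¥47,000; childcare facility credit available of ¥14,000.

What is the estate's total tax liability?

Minimum tax:
  Adjusted income: ¥670,000 + ¥202,000 + ¥47,000 = ¥919,000
  Less exemption ¥76,000 → base ¥843,000
  ¥843,000 × 22% = ¥185,460

Mainline income levy:
  ¥188,000 × 7% = ¥13,160
  ¥51,000 × 17% = ¥8,670
  ¥431,000 × 31% = ¥133,610
  → ¥155,440
  Less childcare facility credit ¥14,000 → ¥141,440

¥185,460 > ¥141,440, so the minimum tax is the binding amount.

¥185,460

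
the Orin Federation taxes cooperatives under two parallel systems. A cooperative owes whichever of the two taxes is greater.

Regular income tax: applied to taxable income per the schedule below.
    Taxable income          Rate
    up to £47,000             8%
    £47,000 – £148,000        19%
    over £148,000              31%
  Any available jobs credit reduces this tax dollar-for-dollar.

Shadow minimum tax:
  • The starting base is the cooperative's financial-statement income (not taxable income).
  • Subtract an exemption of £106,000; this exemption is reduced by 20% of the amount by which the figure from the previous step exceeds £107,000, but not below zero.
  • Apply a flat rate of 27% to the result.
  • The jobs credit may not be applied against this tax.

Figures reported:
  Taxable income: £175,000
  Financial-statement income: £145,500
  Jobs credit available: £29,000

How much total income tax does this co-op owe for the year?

£12,744

Regular income tax:
  £47,000 × 8% = £3,760
  £101,000 × 19% = £19,190
  £27,000 × 31% = £8,370
  → £31,320
  Less jobs credit £29,000 → £2,320

Shadow minimum tax:
  Base (financial-statement income): £145,500
  Exemption: £106,000 − 20% × (£145,500 − £107,000) = £106,000 − £7,700 = £98,300
  Base: £145,500 − £98,300 = £47,200
  £47,200 × 27% = £12,744

£12,744 > £2,320, so the shadow minimum tax is the binding amount.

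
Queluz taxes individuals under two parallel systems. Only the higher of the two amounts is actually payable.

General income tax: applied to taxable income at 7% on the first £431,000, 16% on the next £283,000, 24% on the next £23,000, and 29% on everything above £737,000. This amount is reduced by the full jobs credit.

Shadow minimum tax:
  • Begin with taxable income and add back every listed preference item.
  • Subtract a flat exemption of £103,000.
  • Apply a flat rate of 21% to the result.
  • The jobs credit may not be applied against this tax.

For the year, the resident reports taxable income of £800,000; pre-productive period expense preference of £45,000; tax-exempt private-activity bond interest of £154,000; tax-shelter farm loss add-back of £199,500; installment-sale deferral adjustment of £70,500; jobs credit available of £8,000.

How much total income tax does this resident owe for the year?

£244,860

Shadow minimum tax:
  Adjusted income: £800,000 + £45,000 + £154,000 + £199,500 + £70,500 = £1,269,000
  Less exemption £103,000 → base £1,166,000
  £1,166,000 × 21% = £244,860

General income tax:
  £431,000 × 7% = £30,170
  £283,000 × 16% = £45,280
  £23,000 × 24% = £5,520
  £63,000 × 29% = £18,270
  → £99,240
  Less jobs credit £8,000 → £91,240

£244,860 > £91,240, so the shadow minimum tax is the binding amount.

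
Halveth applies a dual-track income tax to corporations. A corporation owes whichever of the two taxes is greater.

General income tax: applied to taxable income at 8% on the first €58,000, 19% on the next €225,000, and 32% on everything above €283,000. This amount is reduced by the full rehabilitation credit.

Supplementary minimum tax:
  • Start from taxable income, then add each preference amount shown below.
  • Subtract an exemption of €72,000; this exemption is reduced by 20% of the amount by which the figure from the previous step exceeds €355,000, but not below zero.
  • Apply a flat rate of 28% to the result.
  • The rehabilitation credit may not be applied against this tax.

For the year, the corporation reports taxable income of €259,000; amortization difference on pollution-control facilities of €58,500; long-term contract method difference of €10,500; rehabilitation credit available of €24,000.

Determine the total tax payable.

Supplementary minimum tax:
  Adjusted income: €259,000 + €58,500 + €10,500 = €328,000
  Exemption: €328,000 ≤ €355,000, so full €72,000 applies
  Base: €328,000 − €72,000 = €256,000
  €256,000 × 28% = €71,680

General income tax:
  €58,000 × 8% = €4,640
  €201,000 × 19% = €38,190
  → €42,830
  Less rehabilitation credit €24,000 → €18,830

€71,680 > €18,830, so the supplementary minimum tax is the binding amount.

€71,680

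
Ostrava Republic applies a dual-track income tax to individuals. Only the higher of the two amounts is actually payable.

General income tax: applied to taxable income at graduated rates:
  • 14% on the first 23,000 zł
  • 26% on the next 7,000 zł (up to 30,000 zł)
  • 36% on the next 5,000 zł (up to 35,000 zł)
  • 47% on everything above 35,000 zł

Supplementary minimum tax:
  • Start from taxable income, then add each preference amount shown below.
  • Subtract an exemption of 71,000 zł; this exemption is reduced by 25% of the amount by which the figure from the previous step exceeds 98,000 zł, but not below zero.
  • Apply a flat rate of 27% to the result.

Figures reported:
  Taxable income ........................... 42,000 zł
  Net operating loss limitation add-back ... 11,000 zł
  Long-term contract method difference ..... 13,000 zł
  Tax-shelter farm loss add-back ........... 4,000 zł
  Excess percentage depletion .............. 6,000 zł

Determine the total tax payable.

10,130 zł

Supplementary minimum tax:
  Adjusted income: 42,000 zł + 11,000 zł + 13,000 zł + 4,000 zł + 6,000 zł = 76,000 zł
  Exemption: 76,000 zł ≤ 98,000 zł, so full 71,000 zł applies
  Base: 76,000 zł − 71,000 zł = 5,000 zł
  5,000 zł × 27% = 1,350 zł

General income tax:
  23,000 zł × 14% = 3,220 zł
  7,000 zł × 26% = 1,820 zł
  5,000 zł × 36% = 1,800 zł
  7,000 zł × 47% = 3,290 zł
  → 10,130 zł

10,130 zł > 1,350 zł, so the general income tax governs.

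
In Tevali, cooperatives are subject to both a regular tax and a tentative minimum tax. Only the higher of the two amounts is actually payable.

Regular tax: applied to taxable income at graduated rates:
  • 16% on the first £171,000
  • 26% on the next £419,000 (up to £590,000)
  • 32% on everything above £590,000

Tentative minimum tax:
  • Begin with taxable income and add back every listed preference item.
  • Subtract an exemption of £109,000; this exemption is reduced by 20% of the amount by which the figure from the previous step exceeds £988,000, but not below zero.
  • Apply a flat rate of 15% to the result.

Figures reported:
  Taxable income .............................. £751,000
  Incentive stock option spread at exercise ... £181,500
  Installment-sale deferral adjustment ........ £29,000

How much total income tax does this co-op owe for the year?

£187,820

Regular tax:
  £171,000 × 16% = £27,360
  £419,000 × 26% = £108,940
  £161,000 × 32% = £51,520
  → £187,820

Tentative minimum tax:
  Adjusted income: £751,000 + £181,500 + £29,000 = £961,500
  Exemption: £961,500 ≤ £988,000, so full £109,000 applies
  Base: £961,500 − £109,000 = £852,500
  £852,500 × 15% = £127,875

£187,820 > £127,875, so the regular tax governs.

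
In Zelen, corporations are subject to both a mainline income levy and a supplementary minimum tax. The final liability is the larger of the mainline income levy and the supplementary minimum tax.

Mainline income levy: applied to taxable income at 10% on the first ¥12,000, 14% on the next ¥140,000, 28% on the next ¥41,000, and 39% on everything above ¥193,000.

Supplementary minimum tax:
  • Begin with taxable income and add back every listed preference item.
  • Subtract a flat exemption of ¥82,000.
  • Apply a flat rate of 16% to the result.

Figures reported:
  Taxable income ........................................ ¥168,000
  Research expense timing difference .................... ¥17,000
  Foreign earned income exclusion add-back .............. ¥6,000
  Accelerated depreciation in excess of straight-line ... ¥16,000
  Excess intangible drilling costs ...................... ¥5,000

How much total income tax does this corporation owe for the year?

¥25,280

Supplementary minimum tax:
  Adjusted income: ¥168,000 + ¥17,000 + ¥6,000 + ¥16,000 + ¥5,000 = ¥212,000
  Less exemption ¥82,000 → base ¥130,000
  ¥130,000 × 16% = ¥20,800

Mainline income levy:
  ¥12,000 × 10% = ¥1,200
  ¥140,000 × 14% = ¥19,600
  ¥16,000 × 28% = ¥4,480
  → ¥25,280

¥25,280 > ¥20,800, so the mainline income levy governs.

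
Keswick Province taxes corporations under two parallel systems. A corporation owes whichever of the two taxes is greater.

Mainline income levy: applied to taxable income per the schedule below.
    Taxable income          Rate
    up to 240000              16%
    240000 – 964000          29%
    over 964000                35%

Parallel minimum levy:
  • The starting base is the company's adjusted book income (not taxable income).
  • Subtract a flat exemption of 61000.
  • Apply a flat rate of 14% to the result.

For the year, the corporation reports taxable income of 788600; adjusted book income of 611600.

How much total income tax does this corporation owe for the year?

197494

Mainline income levy:
  240000 × 16% = 38400
  548600 × 29% = 159094
  → 197494

Parallel minimum levy:
  Base (adjusted book income): 611600
  Less exemption 61000 → base 550600
  550600 × 14% = 77084

197494 > 77084, so the mainline income levy governs.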